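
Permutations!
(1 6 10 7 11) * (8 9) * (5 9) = [0, 6, 2, 3, 4, 9, 10, 11, 5, 8, 7, 1] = (1 6 10 7 11)(5 9 8)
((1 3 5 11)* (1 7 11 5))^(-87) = (1 3)(7 11)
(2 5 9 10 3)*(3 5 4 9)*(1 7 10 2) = (1 7 10 5 3)(2 4 9) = [0, 7, 4, 1, 9, 3, 6, 10, 8, 2, 5]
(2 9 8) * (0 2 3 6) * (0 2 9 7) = [9, 1, 7, 6, 4, 5, 2, 0, 3, 8] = (0 9 8 3 6 2 7)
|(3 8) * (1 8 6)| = |(1 8 3 6)| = 4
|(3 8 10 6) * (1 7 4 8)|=|(1 7 4 8 10 6 3)|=7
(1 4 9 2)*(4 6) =(1 6 4 9 2) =[0, 6, 1, 3, 9, 5, 4, 7, 8, 2]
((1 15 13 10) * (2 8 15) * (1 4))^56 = ((1 2 8 15 13 10 4))^56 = (15)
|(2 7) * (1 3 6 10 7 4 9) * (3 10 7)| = |(1 10 3 6 7 2 4 9)| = 8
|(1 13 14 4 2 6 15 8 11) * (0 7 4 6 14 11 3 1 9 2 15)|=|(0 7 4 15 8 3 1 13 11 9 2 14 6)|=13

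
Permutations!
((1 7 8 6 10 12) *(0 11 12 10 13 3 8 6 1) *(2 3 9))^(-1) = ((0 11 12)(1 7 6 13 9 2 3 8))^(-1) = (0 12 11)(1 8 3 2 9 13 6 7)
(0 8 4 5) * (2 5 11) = (0 8 4 11 2 5) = [8, 1, 5, 3, 11, 0, 6, 7, 4, 9, 10, 2]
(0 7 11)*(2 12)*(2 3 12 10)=(0 7 11)(2 10)(3 12)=[7, 1, 10, 12, 4, 5, 6, 11, 8, 9, 2, 0, 3]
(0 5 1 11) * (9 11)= (0 5 1 9 11)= [5, 9, 2, 3, 4, 1, 6, 7, 8, 11, 10, 0]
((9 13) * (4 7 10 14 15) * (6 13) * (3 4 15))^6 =((15)(3 4 7 10 14)(6 13 9))^6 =(15)(3 4 7 10 14)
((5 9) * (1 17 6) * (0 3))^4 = ((0 3)(1 17 6)(5 9))^4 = (1 17 6)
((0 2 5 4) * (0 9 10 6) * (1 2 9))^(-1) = ((0 9 10 6)(1 2 5 4))^(-1) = (0 6 10 9)(1 4 5 2)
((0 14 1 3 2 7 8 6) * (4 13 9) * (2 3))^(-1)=((0 14 1 2 7 8 6)(4 13 9))^(-1)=(0 6 8 7 2 1 14)(4 9 13)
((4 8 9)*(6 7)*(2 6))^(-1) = (2 7 6)(4 9 8)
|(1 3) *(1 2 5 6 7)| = |(1 3 2 5 6 7)| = 6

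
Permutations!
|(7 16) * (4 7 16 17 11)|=4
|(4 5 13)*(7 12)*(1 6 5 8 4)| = 4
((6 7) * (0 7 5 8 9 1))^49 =((0 7 6 5 8 9 1))^49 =(9)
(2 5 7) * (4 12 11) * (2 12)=(2 5 7 12 11 4)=[0, 1, 5, 3, 2, 7, 6, 12, 8, 9, 10, 4, 11]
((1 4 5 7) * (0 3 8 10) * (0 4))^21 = ((0 3 8 10 4 5 7 1))^21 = (0 5 8 1 4 3 7 10)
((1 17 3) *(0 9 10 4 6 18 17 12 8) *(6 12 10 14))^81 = ((0 9 14 6 18 17 3 1 10 4 12 8))^81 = (0 4 3 6)(1 18 9 12)(8 10 17 14)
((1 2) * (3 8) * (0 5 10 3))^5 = (10)(1 2)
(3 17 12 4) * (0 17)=(0 17 12 4 3)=[17, 1, 2, 0, 3, 5, 6, 7, 8, 9, 10, 11, 4, 13, 14, 15, 16, 12]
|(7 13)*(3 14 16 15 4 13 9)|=|(3 14 16 15 4 13 7 9)|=8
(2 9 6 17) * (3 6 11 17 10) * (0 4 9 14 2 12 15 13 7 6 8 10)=(0 4 9 11 17 12 15 13 7 6)(2 14)(3 8 10)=[4, 1, 14, 8, 9, 5, 0, 6, 10, 11, 3, 17, 15, 7, 2, 13, 16, 12]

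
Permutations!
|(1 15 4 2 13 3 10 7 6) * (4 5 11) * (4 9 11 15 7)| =|(1 7 6)(2 13 3 10 4)(5 15)(9 11)| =30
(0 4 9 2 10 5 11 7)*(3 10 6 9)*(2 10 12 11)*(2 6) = (0 4 3 12 11 7)(5 6 9 10) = [4, 1, 2, 12, 3, 6, 9, 0, 8, 10, 5, 7, 11]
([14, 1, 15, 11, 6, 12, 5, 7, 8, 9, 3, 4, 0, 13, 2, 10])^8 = (0 6 3 2 12 4 10 14 5 11 15)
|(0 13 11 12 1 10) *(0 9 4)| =8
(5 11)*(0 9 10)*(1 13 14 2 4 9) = [1, 13, 4, 3, 9, 11, 6, 7, 8, 10, 0, 5, 12, 14, 2] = (0 1 13 14 2 4 9 10)(5 11)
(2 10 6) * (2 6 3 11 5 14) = (2 10 3 11 5 14) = [0, 1, 10, 11, 4, 14, 6, 7, 8, 9, 3, 5, 12, 13, 2]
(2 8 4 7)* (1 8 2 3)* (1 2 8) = [0, 1, 8, 2, 7, 5, 6, 3, 4] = (2 8 4 7 3)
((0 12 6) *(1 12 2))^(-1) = ((0 2 1 12 6))^(-1) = (0 6 12 1 2)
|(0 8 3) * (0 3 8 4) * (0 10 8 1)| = 5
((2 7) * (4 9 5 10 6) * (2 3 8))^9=((2 7 3 8)(4 9 5 10 6))^9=(2 7 3 8)(4 6 10 5 9)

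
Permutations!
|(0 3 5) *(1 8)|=6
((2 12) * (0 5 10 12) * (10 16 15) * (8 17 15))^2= (0 16 17 10 2 5 8 15 12)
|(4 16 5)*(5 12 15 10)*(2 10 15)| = 6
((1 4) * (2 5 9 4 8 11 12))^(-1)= (1 4 9 5 2 12 11 8)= ((1 8 11 12 2 5 9 4))^(-1)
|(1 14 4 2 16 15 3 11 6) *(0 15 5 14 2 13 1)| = 35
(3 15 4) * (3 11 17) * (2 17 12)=(2 17 3 15 4 11 12)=[0, 1, 17, 15, 11, 5, 6, 7, 8, 9, 10, 12, 2, 13, 14, 4, 16, 3]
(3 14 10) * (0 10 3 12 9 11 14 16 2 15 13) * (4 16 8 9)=[10, 1, 15, 8, 16, 5, 6, 7, 9, 11, 12, 14, 4, 0, 3, 13, 2]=(0 10 12 4 16 2 15 13)(3 8 9 11 14)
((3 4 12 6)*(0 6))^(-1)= ((0 6 3 4 12))^(-1)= (0 12 4 3 6)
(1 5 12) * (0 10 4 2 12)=(0 10 4 2 12 1 5)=[10, 5, 12, 3, 2, 0, 6, 7, 8, 9, 4, 11, 1]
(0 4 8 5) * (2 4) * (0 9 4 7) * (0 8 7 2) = [0, 1, 2, 3, 7, 9, 6, 8, 5, 4] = (4 7 8 5 9)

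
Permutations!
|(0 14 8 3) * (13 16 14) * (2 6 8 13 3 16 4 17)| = |(0 3)(2 6 8 16 14 13 4 17)| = 8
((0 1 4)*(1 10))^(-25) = ((0 10 1 4))^(-25) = (0 4 1 10)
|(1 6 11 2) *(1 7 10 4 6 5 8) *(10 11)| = |(1 5 8)(2 7 11)(4 6 10)| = 3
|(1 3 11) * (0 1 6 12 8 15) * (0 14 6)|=20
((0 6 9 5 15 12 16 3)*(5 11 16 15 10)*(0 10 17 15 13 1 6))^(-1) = ((1 6 9 11 16 3 10 5 17 15 12 13))^(-1) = (1 13 12 15 17 5 10 3 16 11 9 6)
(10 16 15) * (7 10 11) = (7 10 16 15 11) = [0, 1, 2, 3, 4, 5, 6, 10, 8, 9, 16, 7, 12, 13, 14, 11, 15]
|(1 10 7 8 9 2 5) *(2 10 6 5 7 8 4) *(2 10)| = 6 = |(1 6 5)(2 7 4 10 8 9)|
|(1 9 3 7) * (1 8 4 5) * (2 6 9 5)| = 14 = |(1 5)(2 6 9 3 7 8 4)|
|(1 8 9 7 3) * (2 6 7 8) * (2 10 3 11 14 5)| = |(1 10 3)(2 6 7 11 14 5)(8 9)| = 6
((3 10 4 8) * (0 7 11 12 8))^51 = ((0 7 11 12 8 3 10 4))^51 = (0 12 10 7 8 4 11 3)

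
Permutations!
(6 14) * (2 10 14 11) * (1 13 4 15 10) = (1 13 4 15 10 14 6 11 2) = [0, 13, 1, 3, 15, 5, 11, 7, 8, 9, 14, 2, 12, 4, 6, 10]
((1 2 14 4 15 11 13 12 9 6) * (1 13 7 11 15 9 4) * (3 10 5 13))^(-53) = ((15)(1 2 14)(3 10 5 13 12 4 9 6)(7 11))^(-53) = (15)(1 2 14)(3 13 9 10 12 6 5 4)(7 11)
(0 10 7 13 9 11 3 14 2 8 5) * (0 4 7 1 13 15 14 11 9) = (0 10 1 13)(2 8 5 4 7 15 14)(3 11) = [10, 13, 8, 11, 7, 4, 6, 15, 5, 9, 1, 3, 12, 0, 2, 14]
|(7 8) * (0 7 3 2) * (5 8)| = |(0 7 5 8 3 2)| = 6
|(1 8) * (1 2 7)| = |(1 8 2 7)| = 4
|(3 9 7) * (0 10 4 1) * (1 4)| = 3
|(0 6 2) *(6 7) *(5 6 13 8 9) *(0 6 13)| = |(0 7)(2 6)(5 13 8 9)| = 4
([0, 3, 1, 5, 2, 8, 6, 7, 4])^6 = (8)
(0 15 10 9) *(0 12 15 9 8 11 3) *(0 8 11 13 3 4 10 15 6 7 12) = (15)(0 9)(3 8 13)(4 10 11)(6 7 12) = [9, 1, 2, 8, 10, 5, 7, 12, 13, 0, 11, 4, 6, 3, 14, 15]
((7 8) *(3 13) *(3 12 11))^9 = (3 13 12 11)(7 8)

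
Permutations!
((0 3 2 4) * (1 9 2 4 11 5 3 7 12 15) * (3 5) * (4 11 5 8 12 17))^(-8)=((0 7 17 4)(1 9 2 5 8 12 15)(3 11))^(-8)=(17)(1 15 12 8 5 2 9)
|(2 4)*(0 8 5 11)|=4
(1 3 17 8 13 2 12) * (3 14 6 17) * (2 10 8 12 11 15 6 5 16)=(1 14 5 16 2 11 15 6 17 12)(8 13 10)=[0, 14, 11, 3, 4, 16, 17, 7, 13, 9, 8, 15, 1, 10, 5, 6, 2, 12]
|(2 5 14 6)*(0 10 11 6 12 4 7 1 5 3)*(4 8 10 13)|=|(0 13 4 7 1 5 14 12 8 10 11 6 2 3)|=14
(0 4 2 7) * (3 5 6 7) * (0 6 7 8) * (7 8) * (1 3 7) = [4, 3, 7, 5, 2, 8, 1, 6, 0] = (0 4 2 7 6 1 3 5 8)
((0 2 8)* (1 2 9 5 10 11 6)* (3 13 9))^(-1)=(0 8 2 1 6 11 10 5 9 13 3)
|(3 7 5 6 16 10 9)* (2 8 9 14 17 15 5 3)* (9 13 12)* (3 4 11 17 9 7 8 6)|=30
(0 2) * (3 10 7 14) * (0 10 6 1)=(0 2 10 7 14 3 6 1)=[2, 0, 10, 6, 4, 5, 1, 14, 8, 9, 7, 11, 12, 13, 3]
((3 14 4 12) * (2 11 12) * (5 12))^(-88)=(2 12 4 5 14 11 3)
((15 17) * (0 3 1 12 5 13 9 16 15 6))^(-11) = (17)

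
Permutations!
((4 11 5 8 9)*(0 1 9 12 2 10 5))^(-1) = (0 11 4 9 1)(2 12 8 5 10)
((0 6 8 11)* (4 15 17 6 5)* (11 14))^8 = ((0 5 4 15 17 6 8 14 11))^8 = (0 11 14 8 6 17 15 4 5)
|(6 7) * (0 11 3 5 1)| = |(0 11 3 5 1)(6 7)| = 10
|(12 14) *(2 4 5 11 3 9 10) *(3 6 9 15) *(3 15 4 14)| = 10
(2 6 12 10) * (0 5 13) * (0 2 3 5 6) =(0 6 12 10 3 5 13 2) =[6, 1, 0, 5, 4, 13, 12, 7, 8, 9, 3, 11, 10, 2]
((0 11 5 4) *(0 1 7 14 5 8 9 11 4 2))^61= (0 5 7 4 2 14 1)(8 9 11)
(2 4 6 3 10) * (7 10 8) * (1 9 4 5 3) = (1 9 4 6)(2 5 3 8 7 10) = [0, 9, 5, 8, 6, 3, 1, 10, 7, 4, 2]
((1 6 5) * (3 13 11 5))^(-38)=(1 11 3)(5 13 6)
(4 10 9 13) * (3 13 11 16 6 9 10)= (3 13 4)(6 9 11 16)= [0, 1, 2, 13, 3, 5, 9, 7, 8, 11, 10, 16, 12, 4, 14, 15, 6]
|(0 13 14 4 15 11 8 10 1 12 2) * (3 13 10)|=|(0 10 1 12 2)(3 13 14 4 15 11 8)|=35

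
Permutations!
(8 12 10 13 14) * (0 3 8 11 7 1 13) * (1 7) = (0 3 8 12 10)(1 13 14 11) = [3, 13, 2, 8, 4, 5, 6, 7, 12, 9, 0, 1, 10, 14, 11]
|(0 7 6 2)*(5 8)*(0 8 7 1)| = |(0 1)(2 8 5 7 6)| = 10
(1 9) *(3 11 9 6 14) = (1 6 14 3 11 9) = [0, 6, 2, 11, 4, 5, 14, 7, 8, 1, 10, 9, 12, 13, 3]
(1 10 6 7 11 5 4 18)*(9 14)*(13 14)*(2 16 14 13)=(1 10 6 7 11 5 4 18)(2 16 14 9)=[0, 10, 16, 3, 18, 4, 7, 11, 8, 2, 6, 5, 12, 13, 9, 15, 14, 17, 1]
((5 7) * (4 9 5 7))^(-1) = (4 5 9)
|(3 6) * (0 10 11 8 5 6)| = |(0 10 11 8 5 6 3)| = 7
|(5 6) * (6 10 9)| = |(5 10 9 6)| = 4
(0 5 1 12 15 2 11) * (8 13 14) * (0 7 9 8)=(0 5 1 12 15 2 11 7 9 8 13 14)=[5, 12, 11, 3, 4, 1, 6, 9, 13, 8, 10, 7, 15, 14, 0, 2]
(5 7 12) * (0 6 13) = (0 6 13)(5 7 12) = [6, 1, 2, 3, 4, 7, 13, 12, 8, 9, 10, 11, 5, 0]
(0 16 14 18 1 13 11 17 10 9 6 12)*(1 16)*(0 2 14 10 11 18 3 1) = [0, 13, 14, 1, 4, 5, 12, 7, 8, 6, 9, 17, 2, 18, 3, 15, 10, 11, 16] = (1 13 18 16 10 9 6 12 2 14 3)(11 17)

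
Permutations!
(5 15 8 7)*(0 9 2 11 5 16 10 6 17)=[9, 1, 11, 3, 4, 15, 17, 16, 7, 2, 6, 5, 12, 13, 14, 8, 10, 0]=(0 9 2 11 5 15 8 7 16 10 6 17)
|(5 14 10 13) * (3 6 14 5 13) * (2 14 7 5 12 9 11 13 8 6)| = |(2 14 10 3)(5 12 9 11 13 8 6 7)| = 8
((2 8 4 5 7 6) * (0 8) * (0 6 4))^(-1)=((0 8)(2 6)(4 5 7))^(-1)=(0 8)(2 6)(4 7 5)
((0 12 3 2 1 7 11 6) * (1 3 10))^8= ((0 12 10 1 7 11 6)(2 3))^8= (0 12 10 1 7 11 6)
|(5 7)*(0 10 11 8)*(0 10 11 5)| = 6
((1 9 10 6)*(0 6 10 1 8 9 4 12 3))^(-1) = ((0 6 8 9 1 4 12 3))^(-1) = (0 3 12 4 1 9 8 6)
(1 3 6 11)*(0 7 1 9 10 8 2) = (0 7 1 3 6 11 9 10 8 2) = [7, 3, 0, 6, 4, 5, 11, 1, 2, 10, 8, 9]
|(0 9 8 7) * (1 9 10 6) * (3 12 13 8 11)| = 11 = |(0 10 6 1 9 11 3 12 13 8 7)|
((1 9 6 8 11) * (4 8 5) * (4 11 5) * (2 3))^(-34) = (1 9 6 4 8 5 11)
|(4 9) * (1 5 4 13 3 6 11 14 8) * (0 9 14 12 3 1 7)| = |(0 9 13 1 5 4 14 8 7)(3 6 11 12)| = 36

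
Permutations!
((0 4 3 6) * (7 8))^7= ((0 4 3 6)(7 8))^7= (0 6 3 4)(7 8)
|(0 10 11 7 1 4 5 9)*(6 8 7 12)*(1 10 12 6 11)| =11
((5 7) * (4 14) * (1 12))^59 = (1 12)(4 14)(5 7)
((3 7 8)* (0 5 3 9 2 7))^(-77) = (0 5 3)(2 9 8 7)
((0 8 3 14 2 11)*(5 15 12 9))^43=(0 8 3 14 2 11)(5 9 12 15)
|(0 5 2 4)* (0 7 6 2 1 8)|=4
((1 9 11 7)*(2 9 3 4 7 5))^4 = ((1 3 4 7)(2 9 11 5))^4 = (11)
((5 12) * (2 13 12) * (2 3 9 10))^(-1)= ((2 13 12 5 3 9 10))^(-1)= (2 10 9 3 5 12 13)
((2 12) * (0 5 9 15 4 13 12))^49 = (0 5 9 15 4 13 12 2)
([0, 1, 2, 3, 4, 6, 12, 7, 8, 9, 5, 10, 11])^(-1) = (5 10 11 12 6)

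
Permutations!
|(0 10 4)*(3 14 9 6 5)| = |(0 10 4)(3 14 9 6 5)| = 15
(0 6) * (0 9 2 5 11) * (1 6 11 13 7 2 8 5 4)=(0 11)(1 6 9 8 5 13 7 2 4)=[11, 6, 4, 3, 1, 13, 9, 2, 5, 8, 10, 0, 12, 7]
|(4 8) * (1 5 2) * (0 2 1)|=2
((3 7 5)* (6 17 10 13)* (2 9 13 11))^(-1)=(2 11 10 17 6 13 9)(3 5 7)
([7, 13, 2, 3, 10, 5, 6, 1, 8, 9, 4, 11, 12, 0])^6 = [1, 0, 2, 3, 4, 5, 6, 13, 8, 9, 10, 11, 12, 7]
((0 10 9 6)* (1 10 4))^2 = (0 1 9)(4 10 6)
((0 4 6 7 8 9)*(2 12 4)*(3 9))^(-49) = ((0 2 12 4 6 7 8 3 9))^(-49) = (0 7 2 8 12 3 4 9 6)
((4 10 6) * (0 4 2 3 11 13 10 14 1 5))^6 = (0 4 14 1 5)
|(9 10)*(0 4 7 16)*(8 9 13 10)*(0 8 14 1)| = |(0 4 7 16 8 9 14 1)(10 13)| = 8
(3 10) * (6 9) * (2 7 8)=(2 7 8)(3 10)(6 9)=[0, 1, 7, 10, 4, 5, 9, 8, 2, 6, 3]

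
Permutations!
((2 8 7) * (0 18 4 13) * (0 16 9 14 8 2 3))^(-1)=((0 18 4 13 16 9 14 8 7 3))^(-1)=(0 3 7 8 14 9 16 13 4 18)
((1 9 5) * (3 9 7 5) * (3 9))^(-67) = (9)(1 5 7)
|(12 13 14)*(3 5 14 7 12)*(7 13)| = |(3 5 14)(7 12)| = 6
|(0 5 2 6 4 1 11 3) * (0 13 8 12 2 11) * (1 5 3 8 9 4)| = 12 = |(0 3 13 9 4 5 11 8 12 2 6 1)|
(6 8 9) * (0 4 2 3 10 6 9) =[4, 1, 3, 10, 2, 5, 8, 7, 0, 9, 6] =(0 4 2 3 10 6 8)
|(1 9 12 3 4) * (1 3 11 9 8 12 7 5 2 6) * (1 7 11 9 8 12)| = |(1 12 9 11 8)(2 6 7 5)(3 4)| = 20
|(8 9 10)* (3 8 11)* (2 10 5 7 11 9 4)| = 9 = |(2 10 9 5 7 11 3 8 4)|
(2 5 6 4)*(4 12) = (2 5 6 12 4) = [0, 1, 5, 3, 2, 6, 12, 7, 8, 9, 10, 11, 4]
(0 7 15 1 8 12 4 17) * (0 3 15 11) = (0 7 11)(1 8 12 4 17 3 15) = [7, 8, 2, 15, 17, 5, 6, 11, 12, 9, 10, 0, 4, 13, 14, 1, 16, 3]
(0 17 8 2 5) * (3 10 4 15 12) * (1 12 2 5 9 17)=(0 1 12 3 10 4 15 2 9 17 8 5)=[1, 12, 9, 10, 15, 0, 6, 7, 5, 17, 4, 11, 3, 13, 14, 2, 16, 8]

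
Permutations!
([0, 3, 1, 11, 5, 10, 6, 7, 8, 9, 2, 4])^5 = (1 10 4 3 2 5 11)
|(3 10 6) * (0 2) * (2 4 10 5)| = 7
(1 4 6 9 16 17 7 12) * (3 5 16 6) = (1 4 3 5 16 17 7 12)(6 9) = [0, 4, 2, 5, 3, 16, 9, 12, 8, 6, 10, 11, 1, 13, 14, 15, 17, 7]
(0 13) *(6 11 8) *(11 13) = (0 11 8 6 13) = [11, 1, 2, 3, 4, 5, 13, 7, 6, 9, 10, 8, 12, 0]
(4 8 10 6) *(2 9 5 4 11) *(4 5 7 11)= [0, 1, 9, 3, 8, 5, 4, 11, 10, 7, 6, 2]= (2 9 7 11)(4 8 10 6)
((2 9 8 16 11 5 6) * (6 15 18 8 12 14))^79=(2 6 14 12 9)(5 15 18 8 16 11)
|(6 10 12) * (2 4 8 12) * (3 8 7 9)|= 9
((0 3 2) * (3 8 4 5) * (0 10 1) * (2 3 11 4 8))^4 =((0 2 10 1)(4 5 11))^4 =(4 5 11)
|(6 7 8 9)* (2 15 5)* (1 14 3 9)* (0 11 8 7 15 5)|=|(0 11 8 1 14 3 9 6 15)(2 5)|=18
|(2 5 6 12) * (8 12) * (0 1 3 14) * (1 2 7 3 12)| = 10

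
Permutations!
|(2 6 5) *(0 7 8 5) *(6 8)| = 3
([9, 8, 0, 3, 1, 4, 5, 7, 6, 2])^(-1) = [2, 4, 9, 3, 5, 6, 8, 7, 1, 0]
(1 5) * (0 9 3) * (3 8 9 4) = (0 4 3)(1 5)(8 9) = [4, 5, 2, 0, 3, 1, 6, 7, 9, 8]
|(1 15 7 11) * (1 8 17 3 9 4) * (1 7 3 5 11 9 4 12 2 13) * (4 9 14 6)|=28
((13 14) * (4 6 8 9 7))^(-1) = ((4 6 8 9 7)(13 14))^(-1) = (4 7 9 8 6)(13 14)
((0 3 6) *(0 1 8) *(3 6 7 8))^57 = (0 3)(1 8)(6 7)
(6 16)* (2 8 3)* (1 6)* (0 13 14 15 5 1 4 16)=(0 13 14 15 5 1 6)(2 8 3)(4 16)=[13, 6, 8, 2, 16, 1, 0, 7, 3, 9, 10, 11, 12, 14, 15, 5, 4]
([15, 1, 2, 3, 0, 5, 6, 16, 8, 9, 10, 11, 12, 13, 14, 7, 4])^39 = (0 4 16 7 15)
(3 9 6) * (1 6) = (1 6 3 9) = [0, 6, 2, 9, 4, 5, 3, 7, 8, 1]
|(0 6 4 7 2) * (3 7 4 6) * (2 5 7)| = |(0 3 2)(5 7)| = 6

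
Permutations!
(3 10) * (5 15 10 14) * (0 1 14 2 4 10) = [1, 14, 4, 2, 10, 15, 6, 7, 8, 9, 3, 11, 12, 13, 5, 0] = (0 1 14 5 15)(2 4 10 3)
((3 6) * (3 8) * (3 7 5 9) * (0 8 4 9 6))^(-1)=((0 8 7 5 6 4 9 3))^(-1)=(0 3 9 4 6 5 7 8)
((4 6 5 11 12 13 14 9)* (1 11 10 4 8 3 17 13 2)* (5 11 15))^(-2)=((1 15 5 10 4 6 11 12 2)(3 17 13 14 9 8))^(-2)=(1 12 6 10 15 2 11 4 5)(3 9 13)(8 14 17)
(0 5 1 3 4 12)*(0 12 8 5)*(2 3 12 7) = [0, 12, 3, 4, 8, 1, 6, 2, 5, 9, 10, 11, 7] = (1 12 7 2 3 4 8 5)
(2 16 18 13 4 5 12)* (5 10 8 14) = [0, 1, 16, 3, 10, 12, 6, 7, 14, 9, 8, 11, 2, 4, 5, 15, 18, 17, 13] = (2 16 18 13 4 10 8 14 5 12)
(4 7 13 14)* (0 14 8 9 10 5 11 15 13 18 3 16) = (0 14 4 7 18 3 16)(5 11 15 13 8 9 10) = [14, 1, 2, 16, 7, 11, 6, 18, 9, 10, 5, 15, 12, 8, 4, 13, 0, 17, 3]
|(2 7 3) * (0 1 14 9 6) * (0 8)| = |(0 1 14 9 6 8)(2 7 3)| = 6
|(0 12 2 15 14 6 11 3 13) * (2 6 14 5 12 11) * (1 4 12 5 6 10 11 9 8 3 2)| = |(0 9 8 3 13)(1 4 12 10 11 2 15 6)| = 40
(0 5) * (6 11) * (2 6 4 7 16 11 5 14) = (0 14 2 6 5)(4 7 16 11) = [14, 1, 6, 3, 7, 0, 5, 16, 8, 9, 10, 4, 12, 13, 2, 15, 11]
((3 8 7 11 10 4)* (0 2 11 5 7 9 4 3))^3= (0 10 9 2 3 4 11 8)(5 7)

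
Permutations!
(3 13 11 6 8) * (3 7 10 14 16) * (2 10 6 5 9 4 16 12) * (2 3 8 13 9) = [0, 1, 10, 9, 16, 2, 13, 6, 7, 4, 14, 5, 3, 11, 12, 15, 8] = (2 10 14 12 3 9 4 16 8 7 6 13 11 5)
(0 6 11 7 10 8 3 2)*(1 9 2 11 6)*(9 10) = (0 1 10 8 3 11 7 9 2) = [1, 10, 0, 11, 4, 5, 6, 9, 3, 2, 8, 7]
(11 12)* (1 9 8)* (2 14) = (1 9 8)(2 14)(11 12) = [0, 9, 14, 3, 4, 5, 6, 7, 1, 8, 10, 12, 11, 13, 2]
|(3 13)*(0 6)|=2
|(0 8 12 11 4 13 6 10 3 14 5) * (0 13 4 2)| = 30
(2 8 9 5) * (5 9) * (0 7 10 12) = (0 7 10 12)(2 8 5) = [7, 1, 8, 3, 4, 2, 6, 10, 5, 9, 12, 11, 0]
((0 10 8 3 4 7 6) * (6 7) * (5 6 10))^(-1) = (0 6 5)(3 8 10 4)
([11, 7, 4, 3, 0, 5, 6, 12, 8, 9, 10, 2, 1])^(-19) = [11, 12, 4, 3, 0, 5, 6, 1, 8, 9, 10, 2, 7]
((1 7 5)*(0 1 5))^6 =(7)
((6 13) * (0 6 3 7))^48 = (0 3 6 7 13)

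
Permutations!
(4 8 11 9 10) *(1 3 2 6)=(1 3 2 6)(4 8 11 9 10)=[0, 3, 6, 2, 8, 5, 1, 7, 11, 10, 4, 9]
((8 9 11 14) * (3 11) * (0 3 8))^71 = (0 14 11 3)(8 9)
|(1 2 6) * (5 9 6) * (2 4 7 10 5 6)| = |(1 4 7 10 5 9 2 6)| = 8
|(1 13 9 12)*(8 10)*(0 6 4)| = |(0 6 4)(1 13 9 12)(8 10)| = 12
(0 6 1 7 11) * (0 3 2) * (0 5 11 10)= [6, 7, 5, 2, 4, 11, 1, 10, 8, 9, 0, 3]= (0 6 1 7 10)(2 5 11 3)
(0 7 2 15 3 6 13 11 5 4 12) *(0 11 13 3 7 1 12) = [1, 12, 15, 6, 0, 4, 3, 2, 8, 9, 10, 5, 11, 13, 14, 7] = (0 1 12 11 5 4)(2 15 7)(3 6)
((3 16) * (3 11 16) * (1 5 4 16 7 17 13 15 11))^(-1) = (1 16 4 5)(7 11 15 13 17)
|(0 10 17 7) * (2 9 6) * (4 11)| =|(0 10 17 7)(2 9 6)(4 11)| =12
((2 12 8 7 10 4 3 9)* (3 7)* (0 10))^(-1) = ((0 10 4 7)(2 12 8 3 9))^(-1) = (0 7 4 10)(2 9 3 8 12)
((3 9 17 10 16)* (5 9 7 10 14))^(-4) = ((3 7 10 16)(5 9 17 14))^(-4) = (17)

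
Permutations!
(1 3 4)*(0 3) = (0 3 4 1) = [3, 0, 2, 4, 1]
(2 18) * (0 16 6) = (0 16 6)(2 18) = [16, 1, 18, 3, 4, 5, 0, 7, 8, 9, 10, 11, 12, 13, 14, 15, 6, 17, 2]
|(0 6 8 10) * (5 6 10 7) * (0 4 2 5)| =8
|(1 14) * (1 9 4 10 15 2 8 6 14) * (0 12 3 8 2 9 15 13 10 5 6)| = 12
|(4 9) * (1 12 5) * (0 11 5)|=10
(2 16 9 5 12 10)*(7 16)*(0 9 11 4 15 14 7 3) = (0 9 5 12 10 2 3)(4 15 14 7 16 11) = [9, 1, 3, 0, 15, 12, 6, 16, 8, 5, 2, 4, 10, 13, 7, 14, 11]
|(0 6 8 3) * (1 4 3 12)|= 7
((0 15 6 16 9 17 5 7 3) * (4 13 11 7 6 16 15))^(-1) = ((0 4 13 11 7 3)(5 6 15 16 9 17))^(-1) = (0 3 7 11 13 4)(5 17 9 16 15 6)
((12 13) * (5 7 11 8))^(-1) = ((5 7 11 8)(12 13))^(-1) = (5 8 11 7)(12 13)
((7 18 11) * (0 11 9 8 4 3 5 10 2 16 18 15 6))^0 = ((0 11 7 15 6)(2 16 18 9 8 4 3 5 10))^0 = (18)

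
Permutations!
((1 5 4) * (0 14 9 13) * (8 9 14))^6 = (14)(0 9)(8 13)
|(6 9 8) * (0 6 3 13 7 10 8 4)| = |(0 6 9 4)(3 13 7 10 8)| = 20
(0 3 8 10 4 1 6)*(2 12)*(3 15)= (0 15 3 8 10 4 1 6)(2 12)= [15, 6, 12, 8, 1, 5, 0, 7, 10, 9, 4, 11, 2, 13, 14, 3]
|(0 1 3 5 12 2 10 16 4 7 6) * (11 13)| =22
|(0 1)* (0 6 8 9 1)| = 4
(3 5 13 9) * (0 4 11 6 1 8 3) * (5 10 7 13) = (0 4 11 6 1 8 3 10 7 13 9) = [4, 8, 2, 10, 11, 5, 1, 13, 3, 0, 7, 6, 12, 9]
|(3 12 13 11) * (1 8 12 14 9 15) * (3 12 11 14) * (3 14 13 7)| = 9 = |(1 8 11 12 7 3 14 9 15)|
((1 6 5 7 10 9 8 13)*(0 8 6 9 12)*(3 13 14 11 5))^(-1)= (0 12 10 7 5 11 14 8)(1 13 3 6 9)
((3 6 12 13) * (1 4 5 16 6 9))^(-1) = (1 9 3 13 12 6 16 5 4)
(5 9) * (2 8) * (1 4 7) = (1 4 7)(2 8)(5 9) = [0, 4, 8, 3, 7, 9, 6, 1, 2, 5]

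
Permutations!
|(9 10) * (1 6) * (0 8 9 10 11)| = |(0 8 9 11)(1 6)| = 4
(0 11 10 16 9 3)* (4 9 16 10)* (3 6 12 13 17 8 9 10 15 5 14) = (0 11 4 10 15 5 14 3)(6 12 13 17 8 9) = [11, 1, 2, 0, 10, 14, 12, 7, 9, 6, 15, 4, 13, 17, 3, 5, 16, 8]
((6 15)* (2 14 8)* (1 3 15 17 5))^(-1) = ((1 3 15 6 17 5)(2 14 8))^(-1) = (1 5 17 6 15 3)(2 8 14)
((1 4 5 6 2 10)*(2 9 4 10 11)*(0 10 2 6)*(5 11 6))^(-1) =(0 5 11 4 9 6 2 1 10) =((0 10 1 2 6 9 4 11 5))^(-1)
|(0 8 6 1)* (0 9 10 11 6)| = |(0 8)(1 9 10 11 6)| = 10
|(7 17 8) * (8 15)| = |(7 17 15 8)| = 4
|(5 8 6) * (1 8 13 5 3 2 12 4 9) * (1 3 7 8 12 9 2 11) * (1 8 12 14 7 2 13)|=42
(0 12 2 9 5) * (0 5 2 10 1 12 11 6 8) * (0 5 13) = (0 11 6 8 5 13)(1 12 10)(2 9) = [11, 12, 9, 3, 4, 13, 8, 7, 5, 2, 1, 6, 10, 0]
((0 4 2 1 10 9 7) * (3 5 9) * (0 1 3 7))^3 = (10)(0 3)(2 9)(4 5)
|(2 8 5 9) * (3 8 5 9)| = 5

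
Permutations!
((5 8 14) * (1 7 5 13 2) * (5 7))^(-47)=(1 5 8 14 13 2)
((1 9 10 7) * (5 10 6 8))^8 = ((1 9 6 8 5 10 7))^8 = (1 9 6 8 5 10 7)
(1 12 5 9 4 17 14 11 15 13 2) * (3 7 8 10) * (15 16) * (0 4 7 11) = (0 4 17 14)(1 12 5 9 7 8 10 3 11 16 15 13 2) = [4, 12, 1, 11, 17, 9, 6, 8, 10, 7, 3, 16, 5, 2, 0, 13, 15, 14]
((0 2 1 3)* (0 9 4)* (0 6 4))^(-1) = (0 9 3 1 2)(4 6)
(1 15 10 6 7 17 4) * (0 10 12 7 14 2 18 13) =[10, 15, 18, 3, 1, 5, 14, 17, 8, 9, 6, 11, 7, 0, 2, 12, 16, 4, 13] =(0 10 6 14 2 18 13)(1 15 12 7 17 4)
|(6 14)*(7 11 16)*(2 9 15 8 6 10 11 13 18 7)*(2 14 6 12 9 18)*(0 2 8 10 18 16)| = 13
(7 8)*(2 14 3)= (2 14 3)(7 8)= [0, 1, 14, 2, 4, 5, 6, 8, 7, 9, 10, 11, 12, 13, 3]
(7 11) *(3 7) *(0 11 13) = (0 11 3 7 13) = [11, 1, 2, 7, 4, 5, 6, 13, 8, 9, 10, 3, 12, 0]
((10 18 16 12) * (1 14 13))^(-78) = (10 16)(12 18)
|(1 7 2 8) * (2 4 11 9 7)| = 12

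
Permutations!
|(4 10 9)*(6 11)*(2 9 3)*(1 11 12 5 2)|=|(1 11 6 12 5 2 9 4 10 3)|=10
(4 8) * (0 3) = (0 3)(4 8) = [3, 1, 2, 0, 8, 5, 6, 7, 4]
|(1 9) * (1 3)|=|(1 9 3)|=3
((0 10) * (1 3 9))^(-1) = (0 10)(1 9 3)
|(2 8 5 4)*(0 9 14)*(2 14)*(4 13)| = |(0 9 2 8 5 13 4 14)| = 8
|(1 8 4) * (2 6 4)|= |(1 8 2 6 4)|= 5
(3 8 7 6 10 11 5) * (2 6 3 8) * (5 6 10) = [0, 1, 10, 2, 4, 8, 5, 3, 7, 9, 11, 6] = (2 10 11 6 5 8 7 3)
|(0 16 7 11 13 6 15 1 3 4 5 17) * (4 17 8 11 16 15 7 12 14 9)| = 55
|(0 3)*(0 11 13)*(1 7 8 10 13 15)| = |(0 3 11 15 1 7 8 10 13)| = 9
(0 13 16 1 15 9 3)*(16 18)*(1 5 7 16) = (0 13 18 1 15 9 3)(5 7 16) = [13, 15, 2, 0, 4, 7, 6, 16, 8, 3, 10, 11, 12, 18, 14, 9, 5, 17, 1]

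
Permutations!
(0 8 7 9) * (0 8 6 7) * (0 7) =(0 6)(7 9 8) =[6, 1, 2, 3, 4, 5, 0, 9, 7, 8]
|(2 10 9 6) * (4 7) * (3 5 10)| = 6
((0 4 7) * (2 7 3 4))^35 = ((0 2 7)(3 4))^35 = (0 7 2)(3 4)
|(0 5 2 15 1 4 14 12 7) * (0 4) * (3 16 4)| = |(0 5 2 15 1)(3 16 4 14 12 7)| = 30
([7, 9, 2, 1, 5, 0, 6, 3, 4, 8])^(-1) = [5, 3, 2, 7, 8, 4, 6, 0, 9, 1]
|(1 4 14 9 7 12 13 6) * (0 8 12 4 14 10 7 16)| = 9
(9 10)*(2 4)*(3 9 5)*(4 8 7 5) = (2 8 7 5 3 9 10 4) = [0, 1, 8, 9, 2, 3, 6, 5, 7, 10, 4]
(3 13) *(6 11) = (3 13)(6 11) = [0, 1, 2, 13, 4, 5, 11, 7, 8, 9, 10, 6, 12, 3]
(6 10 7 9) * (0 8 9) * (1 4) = (0 8 9 6 10 7)(1 4) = [8, 4, 2, 3, 1, 5, 10, 0, 9, 6, 7]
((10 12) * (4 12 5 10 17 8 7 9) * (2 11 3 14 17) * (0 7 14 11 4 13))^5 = (0 7 9 13)(2 12 4)(3 11)(5 10)(8 17 14)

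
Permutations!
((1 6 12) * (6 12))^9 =(1 12)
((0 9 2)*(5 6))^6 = (9)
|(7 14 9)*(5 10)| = 6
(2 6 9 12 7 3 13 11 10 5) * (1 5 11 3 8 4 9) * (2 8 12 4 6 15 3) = (1 5 8 6)(2 15 3 13)(4 9)(7 12)(10 11) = [0, 5, 15, 13, 9, 8, 1, 12, 6, 4, 11, 10, 7, 2, 14, 3]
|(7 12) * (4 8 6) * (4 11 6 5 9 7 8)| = 10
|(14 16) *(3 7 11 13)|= |(3 7 11 13)(14 16)|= 4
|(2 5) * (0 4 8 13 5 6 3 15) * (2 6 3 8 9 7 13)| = |(0 4 9 7 13 5 6 8 2 3 15)| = 11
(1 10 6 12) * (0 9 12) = [9, 10, 2, 3, 4, 5, 0, 7, 8, 12, 6, 11, 1] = (0 9 12 1 10 6)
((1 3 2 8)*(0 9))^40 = (9)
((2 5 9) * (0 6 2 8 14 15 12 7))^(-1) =((0 6 2 5 9 8 14 15 12 7))^(-1) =(0 7 12 15 14 8 9 5 2 6)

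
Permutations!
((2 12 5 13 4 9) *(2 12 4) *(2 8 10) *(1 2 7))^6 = ((1 2 4 9 12 5 13 8 10 7))^6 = (1 13 4 10 12)(2 8 9 7 5)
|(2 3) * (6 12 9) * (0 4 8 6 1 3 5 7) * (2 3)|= |(0 4 8 6 12 9 1 2 5 7)|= 10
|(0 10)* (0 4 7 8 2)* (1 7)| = |(0 10 4 1 7 8 2)| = 7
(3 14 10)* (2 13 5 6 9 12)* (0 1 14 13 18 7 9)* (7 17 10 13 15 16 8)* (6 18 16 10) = (0 1 14 13 5 18 17 6)(2 16 8 7 9 12)(3 15 10) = [1, 14, 16, 15, 4, 18, 0, 9, 7, 12, 3, 11, 2, 5, 13, 10, 8, 6, 17]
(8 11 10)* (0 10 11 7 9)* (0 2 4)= (11)(0 10 8 7 9 2 4)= [10, 1, 4, 3, 0, 5, 6, 9, 7, 2, 8, 11]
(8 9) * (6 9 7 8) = [0, 1, 2, 3, 4, 5, 9, 8, 7, 6] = (6 9)(7 8)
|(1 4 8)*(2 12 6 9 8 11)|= |(1 4 11 2 12 6 9 8)|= 8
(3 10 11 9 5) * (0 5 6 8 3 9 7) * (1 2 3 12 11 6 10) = [5, 2, 3, 1, 4, 9, 8, 0, 12, 10, 6, 7, 11] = (0 5 9 10 6 8 12 11 7)(1 2 3)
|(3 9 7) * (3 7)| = 2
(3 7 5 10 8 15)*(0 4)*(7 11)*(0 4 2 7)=(0 2 7 5 10 8 15 3 11)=[2, 1, 7, 11, 4, 10, 6, 5, 15, 9, 8, 0, 12, 13, 14, 3]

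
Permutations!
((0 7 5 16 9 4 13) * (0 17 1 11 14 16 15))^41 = ((0 7 5 15)(1 11 14 16 9 4 13 17))^41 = (0 7 5 15)(1 11 14 16 9 4 13 17)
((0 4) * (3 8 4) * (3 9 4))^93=((0 9 4)(3 8))^93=(9)(3 8)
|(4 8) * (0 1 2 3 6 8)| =|(0 1 2 3 6 8 4)| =7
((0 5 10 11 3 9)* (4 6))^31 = ((0 5 10 11 3 9)(4 6))^31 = (0 5 10 11 3 9)(4 6)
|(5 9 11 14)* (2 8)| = |(2 8)(5 9 11 14)| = 4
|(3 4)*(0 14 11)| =6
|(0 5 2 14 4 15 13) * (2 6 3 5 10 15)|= 12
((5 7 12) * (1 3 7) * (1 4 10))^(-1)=((1 3 7 12 5 4 10))^(-1)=(1 10 4 5 12 7 3)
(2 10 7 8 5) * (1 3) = (1 3)(2 10 7 8 5) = [0, 3, 10, 1, 4, 2, 6, 8, 5, 9, 7]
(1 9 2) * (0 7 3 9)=(0 7 3 9 2 1)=[7, 0, 1, 9, 4, 5, 6, 3, 8, 2]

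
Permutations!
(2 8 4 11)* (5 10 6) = [0, 1, 8, 3, 11, 10, 5, 7, 4, 9, 6, 2] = (2 8 4 11)(5 10 6)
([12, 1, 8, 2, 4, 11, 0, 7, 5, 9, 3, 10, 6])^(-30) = (12)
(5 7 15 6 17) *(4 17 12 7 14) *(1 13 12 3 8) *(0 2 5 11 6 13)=[2, 0, 5, 8, 17, 14, 3, 15, 1, 9, 10, 6, 7, 12, 4, 13, 16, 11]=(0 2 5 14 4 17 11 6 3 8 1)(7 15 13 12)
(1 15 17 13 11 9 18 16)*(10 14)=(1 15 17 13 11 9 18 16)(10 14)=[0, 15, 2, 3, 4, 5, 6, 7, 8, 18, 14, 9, 12, 11, 10, 17, 1, 13, 16]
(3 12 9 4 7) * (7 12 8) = (3 8 7)(4 12 9) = [0, 1, 2, 8, 12, 5, 6, 3, 7, 4, 10, 11, 9]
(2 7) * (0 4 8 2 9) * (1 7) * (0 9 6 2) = (9)(0 4 8)(1 7 6 2) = [4, 7, 1, 3, 8, 5, 2, 6, 0, 9]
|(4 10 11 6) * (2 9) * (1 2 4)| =7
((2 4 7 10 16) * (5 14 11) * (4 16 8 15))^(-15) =(2 16)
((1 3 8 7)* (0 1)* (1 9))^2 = (0 1 8)(3 7 9)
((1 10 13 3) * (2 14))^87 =(1 3 13 10)(2 14)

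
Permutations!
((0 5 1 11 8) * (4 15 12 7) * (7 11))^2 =(0 1 4 12 8 5 7 15 11)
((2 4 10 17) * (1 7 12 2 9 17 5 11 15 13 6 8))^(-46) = (17)(1 12 4 5 15 6)(2 10 11 13 8 7)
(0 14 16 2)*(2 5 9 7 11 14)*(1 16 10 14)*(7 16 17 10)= (0 2)(1 17 10 14 7 11)(5 9 16)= [2, 17, 0, 3, 4, 9, 6, 11, 8, 16, 14, 1, 12, 13, 7, 15, 5, 10]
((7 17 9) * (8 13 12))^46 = ((7 17 9)(8 13 12))^46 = (7 17 9)(8 13 12)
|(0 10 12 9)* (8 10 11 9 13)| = 12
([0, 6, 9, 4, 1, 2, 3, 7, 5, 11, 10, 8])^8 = (2 8 9 5 11)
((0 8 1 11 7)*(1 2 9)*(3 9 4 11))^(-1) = ((0 8 2 4 11 7)(1 3 9))^(-1) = (0 7 11 4 2 8)(1 9 3)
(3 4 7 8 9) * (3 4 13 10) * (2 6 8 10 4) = [0, 1, 6, 13, 7, 5, 8, 10, 9, 2, 3, 11, 12, 4] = (2 6 8 9)(3 13 4 7 10)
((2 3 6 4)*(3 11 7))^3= (2 3)(4 7)(6 11)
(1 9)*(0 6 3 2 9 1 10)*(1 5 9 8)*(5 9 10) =(0 6 3 2 8 1 9 5 10) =[6, 9, 8, 2, 4, 10, 3, 7, 1, 5, 0]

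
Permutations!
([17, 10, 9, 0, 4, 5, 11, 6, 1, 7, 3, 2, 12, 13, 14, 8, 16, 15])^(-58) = [10, 15, 7, 1, 4, 5, 2, 11, 17, 6, 8, 9, 12, 13, 14, 0, 16, 3]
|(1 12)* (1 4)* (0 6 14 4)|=6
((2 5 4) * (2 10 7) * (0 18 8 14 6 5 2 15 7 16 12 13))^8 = (0 16 5 8 13 10 6 18 12 4 14)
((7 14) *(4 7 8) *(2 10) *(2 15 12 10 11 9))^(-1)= ((2 11 9)(4 7 14 8)(10 15 12))^(-1)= (2 9 11)(4 8 14 7)(10 12 15)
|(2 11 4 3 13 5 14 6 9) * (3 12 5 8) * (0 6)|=9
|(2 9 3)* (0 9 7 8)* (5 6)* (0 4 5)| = |(0 9 3 2 7 8 4 5 6)| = 9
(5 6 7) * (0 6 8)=[6, 1, 2, 3, 4, 8, 7, 5, 0]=(0 6 7 5 8)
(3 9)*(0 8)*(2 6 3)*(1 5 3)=(0 8)(1 5 3 9 2 6)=[8, 5, 6, 9, 4, 3, 1, 7, 0, 2]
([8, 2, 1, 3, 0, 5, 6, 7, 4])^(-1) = (0 4 8)(1 2)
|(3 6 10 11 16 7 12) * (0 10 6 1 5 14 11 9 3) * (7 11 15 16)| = 12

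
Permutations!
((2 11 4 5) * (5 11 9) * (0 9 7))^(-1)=((0 9 5 2 7)(4 11))^(-1)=(0 7 2 5 9)(4 11)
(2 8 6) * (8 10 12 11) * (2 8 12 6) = (2 10 6 8)(11 12) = [0, 1, 10, 3, 4, 5, 8, 7, 2, 9, 6, 12, 11]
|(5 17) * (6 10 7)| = |(5 17)(6 10 7)| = 6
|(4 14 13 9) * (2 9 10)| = |(2 9 4 14 13 10)| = 6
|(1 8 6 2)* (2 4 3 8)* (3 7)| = |(1 2)(3 8 6 4 7)| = 10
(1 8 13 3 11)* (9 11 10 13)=(1 8 9 11)(3 10 13)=[0, 8, 2, 10, 4, 5, 6, 7, 9, 11, 13, 1, 12, 3]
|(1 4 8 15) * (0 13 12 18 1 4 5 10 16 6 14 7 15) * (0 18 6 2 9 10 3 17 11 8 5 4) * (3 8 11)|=140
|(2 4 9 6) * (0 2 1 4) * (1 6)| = |(0 2)(1 4 9)| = 6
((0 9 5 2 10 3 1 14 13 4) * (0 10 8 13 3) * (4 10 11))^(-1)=(0 10 13 8 2 5 9)(1 3 14)(4 11)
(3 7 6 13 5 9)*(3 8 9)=(3 7 6 13 5)(8 9)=[0, 1, 2, 7, 4, 3, 13, 6, 9, 8, 10, 11, 12, 5]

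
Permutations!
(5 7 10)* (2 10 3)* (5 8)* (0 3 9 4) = (0 3 2 10 8 5 7 9 4) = [3, 1, 10, 2, 0, 7, 6, 9, 5, 4, 8]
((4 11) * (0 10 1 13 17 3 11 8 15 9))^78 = ((0 10 1 13 17 3 11 4 8 15 9))^78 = (0 10 1 13 17 3 11 4 8 15 9)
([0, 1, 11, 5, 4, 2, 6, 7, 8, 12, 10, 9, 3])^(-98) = (2 3 9)(5 12 11)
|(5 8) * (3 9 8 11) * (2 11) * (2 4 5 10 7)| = 14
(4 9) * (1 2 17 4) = (1 2 17 4 9) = [0, 2, 17, 3, 9, 5, 6, 7, 8, 1, 10, 11, 12, 13, 14, 15, 16, 4]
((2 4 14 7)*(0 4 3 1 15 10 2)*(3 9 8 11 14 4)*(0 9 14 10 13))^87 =((0 3 1 15 13)(2 14 7 9 8 11 10))^87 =(0 1 13 3 15)(2 9 10 7 11 14 8)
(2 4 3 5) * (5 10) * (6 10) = (2 4 3 6 10 5) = [0, 1, 4, 6, 3, 2, 10, 7, 8, 9, 5]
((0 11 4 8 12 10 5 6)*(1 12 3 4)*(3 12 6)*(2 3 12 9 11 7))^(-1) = (0 6 1 11 9 8 4 3 2 7)(5 10 12)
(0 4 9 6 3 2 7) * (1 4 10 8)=[10, 4, 7, 2, 9, 5, 3, 0, 1, 6, 8]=(0 10 8 1 4 9 6 3 2 7)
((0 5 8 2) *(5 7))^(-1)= ((0 7 5 8 2))^(-1)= (0 2 8 5 7)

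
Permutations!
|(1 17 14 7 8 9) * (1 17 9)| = 6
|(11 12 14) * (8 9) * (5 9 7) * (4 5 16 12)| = |(4 5 9 8 7 16 12 14 11)| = 9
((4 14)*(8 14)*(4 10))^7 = (4 10 14 8)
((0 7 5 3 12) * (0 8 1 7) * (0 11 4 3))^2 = ((0 11 4 3 12 8 1 7 5))^2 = (0 4 12 1 5 11 3 8 7)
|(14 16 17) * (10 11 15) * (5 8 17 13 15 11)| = 8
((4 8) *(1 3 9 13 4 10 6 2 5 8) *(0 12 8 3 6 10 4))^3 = (0 4 2 9 12 1 5 13 8 6 3)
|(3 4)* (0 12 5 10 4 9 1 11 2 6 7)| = 12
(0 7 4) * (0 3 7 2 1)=(0 2 1)(3 7 4)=[2, 0, 1, 7, 3, 5, 6, 4]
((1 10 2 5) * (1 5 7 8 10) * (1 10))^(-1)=((1 10 2 7 8))^(-1)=(1 8 7 2 10)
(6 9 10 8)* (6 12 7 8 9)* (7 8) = (8 12)(9 10) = [0, 1, 2, 3, 4, 5, 6, 7, 12, 10, 9, 11, 8]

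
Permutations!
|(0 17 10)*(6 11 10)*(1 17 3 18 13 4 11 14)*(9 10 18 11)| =8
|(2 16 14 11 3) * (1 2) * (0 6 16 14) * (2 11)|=6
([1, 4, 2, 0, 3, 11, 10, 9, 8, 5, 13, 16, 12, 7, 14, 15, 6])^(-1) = (0 3 4 1)(5 9 7 13 10 6 16 11)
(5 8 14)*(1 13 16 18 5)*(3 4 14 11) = (1 13 16 18 5 8 11 3 4 14) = [0, 13, 2, 4, 14, 8, 6, 7, 11, 9, 10, 3, 12, 16, 1, 15, 18, 17, 5]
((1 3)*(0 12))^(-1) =((0 12)(1 3))^(-1) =(0 12)(1 3)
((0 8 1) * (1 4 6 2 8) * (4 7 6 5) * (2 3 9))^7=(0 1)(2 8 7 6 3 9)(4 5)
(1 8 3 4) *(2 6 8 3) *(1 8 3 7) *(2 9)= (1 7)(2 6 3 4 8 9)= [0, 7, 6, 4, 8, 5, 3, 1, 9, 2]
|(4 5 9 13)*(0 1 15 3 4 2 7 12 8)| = |(0 1 15 3 4 5 9 13 2 7 12 8)| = 12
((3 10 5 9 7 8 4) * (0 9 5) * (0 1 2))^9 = ((0 9 7 8 4 3 10 1 2))^9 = (10)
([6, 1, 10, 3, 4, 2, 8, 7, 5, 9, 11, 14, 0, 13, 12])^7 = (0 14 10 5 6 12 11 2 8)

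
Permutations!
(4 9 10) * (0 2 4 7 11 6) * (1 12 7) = (0 2 4 9 10 1 12 7 11 6) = [2, 12, 4, 3, 9, 5, 0, 11, 8, 10, 1, 6, 7]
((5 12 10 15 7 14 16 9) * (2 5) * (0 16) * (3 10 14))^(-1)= ((0 16 9 2 5 12 14)(3 10 15 7))^(-1)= (0 14 12 5 2 9 16)(3 7 15 10)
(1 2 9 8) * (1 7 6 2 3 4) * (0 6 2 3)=(0 6 3 4 1)(2 9 8 7)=[6, 0, 9, 4, 1, 5, 3, 2, 7, 8]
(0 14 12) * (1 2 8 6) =(0 14 12)(1 2 8 6) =[14, 2, 8, 3, 4, 5, 1, 7, 6, 9, 10, 11, 0, 13, 12]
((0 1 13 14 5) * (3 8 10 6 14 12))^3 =(0 12 10 5 13 8 14 1 3 6)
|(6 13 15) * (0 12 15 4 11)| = 7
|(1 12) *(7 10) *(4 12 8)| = |(1 8 4 12)(7 10)| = 4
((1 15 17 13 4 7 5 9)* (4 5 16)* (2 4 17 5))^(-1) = ((1 15 5 9)(2 4 7 16 17 13))^(-1) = (1 9 5 15)(2 13 17 16 7 4)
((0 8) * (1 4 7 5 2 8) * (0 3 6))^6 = (0 8 7)(1 3 5)(2 4 6)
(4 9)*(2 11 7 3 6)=(2 11 7 3 6)(4 9)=[0, 1, 11, 6, 9, 5, 2, 3, 8, 4, 10, 7]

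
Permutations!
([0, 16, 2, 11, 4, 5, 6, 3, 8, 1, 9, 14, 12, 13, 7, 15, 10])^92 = [0, 1, 2, 3, 4, 5, 6, 7, 8, 9, 10, 11, 12, 13, 14, 15, 16]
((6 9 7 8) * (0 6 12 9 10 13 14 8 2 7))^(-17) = (0 9 12 8 14 13 10 6)(2 7)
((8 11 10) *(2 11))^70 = (2 10)(8 11)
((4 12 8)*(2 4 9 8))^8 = ((2 4 12)(8 9))^8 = (2 12 4)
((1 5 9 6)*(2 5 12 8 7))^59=(1 7 9 12 2 6 8 5)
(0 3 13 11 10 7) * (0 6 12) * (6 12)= (0 3 13 11 10 7 12)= [3, 1, 2, 13, 4, 5, 6, 12, 8, 9, 7, 10, 0, 11]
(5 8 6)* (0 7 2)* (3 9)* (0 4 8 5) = (0 7 2 4 8 6)(3 9) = [7, 1, 4, 9, 8, 5, 0, 2, 6, 3]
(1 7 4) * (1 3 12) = [0, 7, 2, 12, 3, 5, 6, 4, 8, 9, 10, 11, 1] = (1 7 4 3 12)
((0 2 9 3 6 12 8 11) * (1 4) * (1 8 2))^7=(0 4 11 1 8)(2 3 12 9 6)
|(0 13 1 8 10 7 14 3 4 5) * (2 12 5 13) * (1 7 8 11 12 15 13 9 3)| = 30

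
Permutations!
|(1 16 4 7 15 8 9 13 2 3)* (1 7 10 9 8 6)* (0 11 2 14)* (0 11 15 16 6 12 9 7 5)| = 20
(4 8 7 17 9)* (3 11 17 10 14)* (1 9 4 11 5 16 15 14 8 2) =(1 9 11 17 4 2)(3 5 16 15 14)(7 10 8) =[0, 9, 1, 5, 2, 16, 6, 10, 7, 11, 8, 17, 12, 13, 3, 14, 15, 4]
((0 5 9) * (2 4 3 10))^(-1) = (0 9 5)(2 10 3 4)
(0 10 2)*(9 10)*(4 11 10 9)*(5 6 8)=[4, 1, 0, 3, 11, 6, 8, 7, 5, 9, 2, 10]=(0 4 11 10 2)(5 6 8)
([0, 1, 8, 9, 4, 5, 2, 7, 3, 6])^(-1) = [0, 1, 6, 8, 4, 5, 9, 7, 2, 3]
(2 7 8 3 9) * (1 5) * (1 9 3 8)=(1 5 9 2 7)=[0, 5, 7, 3, 4, 9, 6, 1, 8, 2]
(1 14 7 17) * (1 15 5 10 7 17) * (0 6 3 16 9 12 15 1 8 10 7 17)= [6, 14, 2, 16, 4, 7, 3, 8, 10, 12, 17, 11, 15, 13, 0, 5, 9, 1]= (0 6 3 16 9 12 15 5 7 8 10 17 1 14)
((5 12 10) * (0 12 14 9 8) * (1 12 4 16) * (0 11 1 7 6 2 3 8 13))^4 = (0 6 11 5)(1 14 4 2)(3 12 9 16)(7 8 10 13)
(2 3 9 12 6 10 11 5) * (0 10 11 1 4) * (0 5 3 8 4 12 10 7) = [7, 12, 8, 9, 5, 2, 11, 0, 4, 10, 1, 3, 6] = (0 7)(1 12 6 11 3 9 10)(2 8 4 5)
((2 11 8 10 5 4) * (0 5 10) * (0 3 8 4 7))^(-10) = (0 7 5)(2 4 11)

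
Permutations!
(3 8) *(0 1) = (0 1)(3 8) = [1, 0, 2, 8, 4, 5, 6, 7, 3]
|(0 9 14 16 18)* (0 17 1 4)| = 8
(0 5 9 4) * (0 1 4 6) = [5, 4, 2, 3, 1, 9, 0, 7, 8, 6] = (0 5 9 6)(1 4)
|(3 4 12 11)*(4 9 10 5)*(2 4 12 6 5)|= 9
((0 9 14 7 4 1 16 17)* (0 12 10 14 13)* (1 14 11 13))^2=((0 9 1 16 17 12 10 11 13)(4 14 7))^2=(0 1 17 10 13 9 16 12 11)(4 7 14)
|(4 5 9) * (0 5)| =4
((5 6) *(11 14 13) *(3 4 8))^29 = (3 8 4)(5 6)(11 13 14)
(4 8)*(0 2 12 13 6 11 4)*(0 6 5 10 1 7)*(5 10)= (0 2 12 13 10 1 7)(4 8 6 11)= [2, 7, 12, 3, 8, 5, 11, 0, 6, 9, 1, 4, 13, 10]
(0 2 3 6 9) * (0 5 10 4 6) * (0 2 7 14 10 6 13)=[7, 1, 3, 2, 13, 6, 9, 14, 8, 5, 4, 11, 12, 0, 10]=(0 7 14 10 4 13)(2 3)(5 6 9)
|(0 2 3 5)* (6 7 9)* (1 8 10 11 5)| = 24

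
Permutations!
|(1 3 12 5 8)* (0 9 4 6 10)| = 5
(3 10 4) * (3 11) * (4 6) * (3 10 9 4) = (3 9 4 11 10 6) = [0, 1, 2, 9, 11, 5, 3, 7, 8, 4, 6, 10]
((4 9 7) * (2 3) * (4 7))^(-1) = (2 3)(4 9) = ((2 3)(4 9))^(-1)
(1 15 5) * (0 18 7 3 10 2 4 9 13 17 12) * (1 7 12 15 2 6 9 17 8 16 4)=(0 18 12)(1 2)(3 10 6 9 13 8 16 4 17 15 5 7)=[18, 2, 1, 10, 17, 7, 9, 3, 16, 13, 6, 11, 0, 8, 14, 5, 4, 15, 12]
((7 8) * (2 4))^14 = (8)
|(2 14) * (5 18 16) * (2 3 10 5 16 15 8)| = |(2 14 3 10 5 18 15 8)| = 8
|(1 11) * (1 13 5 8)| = |(1 11 13 5 8)| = 5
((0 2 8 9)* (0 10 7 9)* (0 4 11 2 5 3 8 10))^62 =((0 5 3 8 4 11 2 10 7 9))^62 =(0 3 4 2 7)(5 8 11 10 9)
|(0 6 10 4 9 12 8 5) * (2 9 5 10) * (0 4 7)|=|(0 6 2 9 12 8 10 7)(4 5)|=8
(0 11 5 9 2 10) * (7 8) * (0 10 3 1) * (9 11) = (0 9 2 3 1)(5 11)(7 8) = [9, 0, 3, 1, 4, 11, 6, 8, 7, 2, 10, 5]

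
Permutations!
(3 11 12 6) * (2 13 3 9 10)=(2 13 3 11 12 6 9 10)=[0, 1, 13, 11, 4, 5, 9, 7, 8, 10, 2, 12, 6, 3]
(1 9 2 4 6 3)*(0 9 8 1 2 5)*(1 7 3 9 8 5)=(0 8 7 3 2 4 6 9 1 5)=[8, 5, 4, 2, 6, 0, 9, 3, 7, 1]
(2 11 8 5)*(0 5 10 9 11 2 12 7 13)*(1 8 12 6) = [5, 8, 2, 3, 4, 6, 1, 13, 10, 11, 9, 12, 7, 0] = (0 5 6 1 8 10 9 11 12 7 13)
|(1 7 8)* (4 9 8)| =5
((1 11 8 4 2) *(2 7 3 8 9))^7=((1 11 9 2)(3 8 4 7))^7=(1 2 9 11)(3 7 4 8)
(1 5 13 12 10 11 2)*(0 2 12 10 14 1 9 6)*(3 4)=(0 2 9 6)(1 5 13 10 11 12 14)(3 4)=[2, 5, 9, 4, 3, 13, 0, 7, 8, 6, 11, 12, 14, 10, 1]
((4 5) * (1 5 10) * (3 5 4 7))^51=((1 4 10)(3 5 7))^51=(10)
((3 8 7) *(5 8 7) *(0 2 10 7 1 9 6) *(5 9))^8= ((0 2 10 7 3 1 5 8 9 6))^8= (0 9 5 3 10)(1 7 2 6 8)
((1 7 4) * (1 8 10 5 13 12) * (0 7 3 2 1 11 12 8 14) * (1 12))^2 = (0 4)(1 2 11 3 12)(5 8)(7 14)(10 13)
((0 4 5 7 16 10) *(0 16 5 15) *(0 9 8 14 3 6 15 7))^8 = (16)(3 15 8)(6 9 14)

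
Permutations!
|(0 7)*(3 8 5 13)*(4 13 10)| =6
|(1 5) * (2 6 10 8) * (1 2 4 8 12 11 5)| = 6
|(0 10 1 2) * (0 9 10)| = 4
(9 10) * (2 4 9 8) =(2 4 9 10 8) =[0, 1, 4, 3, 9, 5, 6, 7, 2, 10, 8]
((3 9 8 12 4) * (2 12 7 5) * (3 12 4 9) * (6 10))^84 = ((2 4 12 9 8 7 5)(6 10))^84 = (12)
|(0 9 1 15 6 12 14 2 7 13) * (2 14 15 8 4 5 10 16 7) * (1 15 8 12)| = 13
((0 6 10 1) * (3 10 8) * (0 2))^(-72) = (0 1 3 6 2 10 8)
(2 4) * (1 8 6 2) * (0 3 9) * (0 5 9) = (0 3)(1 8 6 2 4)(5 9) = [3, 8, 4, 0, 1, 9, 2, 7, 6, 5]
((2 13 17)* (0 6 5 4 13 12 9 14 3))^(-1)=((0 6 5 4 13 17 2 12 9 14 3))^(-1)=(0 3 14 9 12 2 17 13 4 5 6)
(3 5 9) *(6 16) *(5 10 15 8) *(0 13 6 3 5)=[13, 1, 2, 10, 4, 9, 16, 7, 0, 5, 15, 11, 12, 6, 14, 8, 3]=(0 13 6 16 3 10 15 8)(5 9)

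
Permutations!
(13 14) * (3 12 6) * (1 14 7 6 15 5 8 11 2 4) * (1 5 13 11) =(1 14 11 2 4 5 8)(3 12 15 13 7 6) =[0, 14, 4, 12, 5, 8, 3, 6, 1, 9, 10, 2, 15, 7, 11, 13]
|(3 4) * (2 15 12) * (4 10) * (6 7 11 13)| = |(2 15 12)(3 10 4)(6 7 11 13)| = 12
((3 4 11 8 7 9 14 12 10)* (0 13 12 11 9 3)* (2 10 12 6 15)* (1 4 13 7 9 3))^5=((0 7 1 4 3 13 6 15 2 10)(8 9 14 11))^5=(0 13)(1 15)(2 4)(3 10)(6 7)(8 9 14 11)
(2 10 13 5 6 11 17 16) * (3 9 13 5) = (2 10 5 6 11 17 16)(3 9 13) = [0, 1, 10, 9, 4, 6, 11, 7, 8, 13, 5, 17, 12, 3, 14, 15, 2, 16]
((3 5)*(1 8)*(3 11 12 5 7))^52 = (5 11 12)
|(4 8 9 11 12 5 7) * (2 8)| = |(2 8 9 11 12 5 7 4)| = 8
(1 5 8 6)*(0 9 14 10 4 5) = (0 9 14 10 4 5 8 6 1) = [9, 0, 2, 3, 5, 8, 1, 7, 6, 14, 4, 11, 12, 13, 10]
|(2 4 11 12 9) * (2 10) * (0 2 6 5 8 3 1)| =|(0 2 4 11 12 9 10 6 5 8 3 1)| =12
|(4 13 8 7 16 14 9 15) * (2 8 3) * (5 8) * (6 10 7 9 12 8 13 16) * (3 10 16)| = |(2 5 13 10 7 6 16 14 12 8 9 15 4 3)| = 14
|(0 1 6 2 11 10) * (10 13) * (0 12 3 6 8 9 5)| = |(0 1 8 9 5)(2 11 13 10 12 3 6)| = 35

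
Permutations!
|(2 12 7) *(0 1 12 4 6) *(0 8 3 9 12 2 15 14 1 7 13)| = |(0 7 15 14 1 2 4 6 8 3 9 12 13)| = 13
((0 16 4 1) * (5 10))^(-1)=((0 16 4 1)(5 10))^(-1)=(0 1 4 16)(5 10)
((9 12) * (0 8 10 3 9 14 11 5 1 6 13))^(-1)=(0 13 6 1 5 11 14 12 9 3 10 8)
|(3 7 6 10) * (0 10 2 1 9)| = 8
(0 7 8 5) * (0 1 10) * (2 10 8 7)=(0 2 10)(1 8 5)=[2, 8, 10, 3, 4, 1, 6, 7, 5, 9, 0]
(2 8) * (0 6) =[6, 1, 8, 3, 4, 5, 0, 7, 2] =(0 6)(2 8)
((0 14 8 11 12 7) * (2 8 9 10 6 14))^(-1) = (0 7 12 11 8 2)(6 10 9 14)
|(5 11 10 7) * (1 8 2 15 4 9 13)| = |(1 8 2 15 4 9 13)(5 11 10 7)| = 28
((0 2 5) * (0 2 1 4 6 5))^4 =((0 1 4 6 5 2))^4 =(0 5 4)(1 2 6)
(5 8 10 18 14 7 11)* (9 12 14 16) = [0, 1, 2, 3, 4, 8, 6, 11, 10, 12, 18, 5, 14, 13, 7, 15, 9, 17, 16] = (5 8 10 18 16 9 12 14 7 11)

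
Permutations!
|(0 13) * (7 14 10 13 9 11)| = 7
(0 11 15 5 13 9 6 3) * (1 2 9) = (0 11 15 5 13 1 2 9 6 3) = [11, 2, 9, 0, 4, 13, 3, 7, 8, 6, 10, 15, 12, 1, 14, 5]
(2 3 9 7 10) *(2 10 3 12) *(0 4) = (0 4)(2 12)(3 9 7) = [4, 1, 12, 9, 0, 5, 6, 3, 8, 7, 10, 11, 2]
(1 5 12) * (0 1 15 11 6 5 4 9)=(0 1 4 9)(5 12 15 11 6)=[1, 4, 2, 3, 9, 12, 5, 7, 8, 0, 10, 6, 15, 13, 14, 11]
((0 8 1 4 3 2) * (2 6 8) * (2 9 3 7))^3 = ((0 9 3 6 8 1 4 7 2))^3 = (0 6 4)(1 2 3)(7 9 8)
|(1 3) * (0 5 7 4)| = |(0 5 7 4)(1 3)| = 4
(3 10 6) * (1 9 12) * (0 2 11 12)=(0 2 11 12 1 9)(3 10 6)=[2, 9, 11, 10, 4, 5, 3, 7, 8, 0, 6, 12, 1]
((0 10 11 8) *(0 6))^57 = ((0 10 11 8 6))^57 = (0 11 6 10 8)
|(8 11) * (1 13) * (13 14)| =6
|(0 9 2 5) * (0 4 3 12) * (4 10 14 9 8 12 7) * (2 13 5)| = 15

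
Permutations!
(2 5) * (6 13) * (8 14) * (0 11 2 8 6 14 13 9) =(0 11 2 5 8 13 14 6 9) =[11, 1, 5, 3, 4, 8, 9, 7, 13, 0, 10, 2, 12, 14, 6]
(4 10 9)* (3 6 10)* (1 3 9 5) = (1 3 6 10 5)(4 9) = [0, 3, 2, 6, 9, 1, 10, 7, 8, 4, 5]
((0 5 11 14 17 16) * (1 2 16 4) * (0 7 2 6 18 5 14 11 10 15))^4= (0 1 10 17 18)(2 16 7)(4 5 14 6 15)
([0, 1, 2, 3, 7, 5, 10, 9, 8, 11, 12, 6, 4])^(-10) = [0, 1, 2, 3, 6, 5, 7, 10, 8, 12, 9, 4, 11]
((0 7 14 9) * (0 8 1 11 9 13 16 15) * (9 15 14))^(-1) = (0 15 11 1 8 9 7)(13 14 16)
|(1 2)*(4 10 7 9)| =4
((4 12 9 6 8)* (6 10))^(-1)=(4 8 6 10 9 12)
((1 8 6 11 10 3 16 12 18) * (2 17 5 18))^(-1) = (1 18 5 17 2 12 16 3 10 11 6 8)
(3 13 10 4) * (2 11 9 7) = (2 11 9 7)(3 13 10 4) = [0, 1, 11, 13, 3, 5, 6, 2, 8, 7, 4, 9, 12, 10]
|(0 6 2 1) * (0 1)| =|(0 6 2)| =3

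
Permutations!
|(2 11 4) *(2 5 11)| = 3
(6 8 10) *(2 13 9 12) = (2 13 9 12)(6 8 10) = [0, 1, 13, 3, 4, 5, 8, 7, 10, 12, 6, 11, 2, 9]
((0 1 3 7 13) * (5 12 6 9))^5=(13)(5 12 6 9)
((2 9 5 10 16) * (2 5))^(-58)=((2 9)(5 10 16))^(-58)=(5 16 10)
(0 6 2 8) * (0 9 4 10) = (0 6 2 8 9 4 10) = [6, 1, 8, 3, 10, 5, 2, 7, 9, 4, 0]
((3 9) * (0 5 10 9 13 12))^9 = ((0 5 10 9 3 13 12))^9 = (0 10 3 12 5 9 13)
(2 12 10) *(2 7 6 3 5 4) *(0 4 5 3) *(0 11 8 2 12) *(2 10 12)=[4, 1, 0, 3, 2, 5, 11, 6, 10, 9, 7, 8, 12]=(12)(0 4 2)(6 11 8 10 7)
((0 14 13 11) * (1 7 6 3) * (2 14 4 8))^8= ((0 4 8 2 14 13 11)(1 7 6 3))^8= (0 4 8 2 14 13 11)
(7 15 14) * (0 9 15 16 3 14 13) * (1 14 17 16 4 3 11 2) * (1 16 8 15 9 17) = (0 17 8 15 13)(1 14 7 4 3)(2 16 11) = [17, 14, 16, 1, 3, 5, 6, 4, 15, 9, 10, 2, 12, 0, 7, 13, 11, 8]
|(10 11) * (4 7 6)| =|(4 7 6)(10 11)| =6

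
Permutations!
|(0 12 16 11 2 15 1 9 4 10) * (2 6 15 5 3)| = |(0 12 16 11 6 15 1 9 4 10)(2 5 3)| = 30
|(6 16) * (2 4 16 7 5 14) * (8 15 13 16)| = |(2 4 8 15 13 16 6 7 5 14)| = 10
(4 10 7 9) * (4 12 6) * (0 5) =(0 5)(4 10 7 9 12 6) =[5, 1, 2, 3, 10, 0, 4, 9, 8, 12, 7, 11, 6]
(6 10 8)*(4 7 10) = [0, 1, 2, 3, 7, 5, 4, 10, 6, 9, 8] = (4 7 10 8 6)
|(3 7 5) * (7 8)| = |(3 8 7 5)| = 4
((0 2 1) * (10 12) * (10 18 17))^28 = ((0 2 1)(10 12 18 17))^28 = (18)(0 2 1)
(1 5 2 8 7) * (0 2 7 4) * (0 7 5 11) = (0 2 8 4 7 1 11) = [2, 11, 8, 3, 7, 5, 6, 1, 4, 9, 10, 0]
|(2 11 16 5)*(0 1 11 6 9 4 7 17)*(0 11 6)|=11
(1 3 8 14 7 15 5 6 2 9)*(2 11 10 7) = (1 3 8 14 2 9)(5 6 11 10 7 15) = [0, 3, 9, 8, 4, 6, 11, 15, 14, 1, 7, 10, 12, 13, 2, 5]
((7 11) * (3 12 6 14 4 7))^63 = ((3 12 6 14 4 7 11))^63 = (14)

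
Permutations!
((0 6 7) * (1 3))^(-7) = (0 7 6)(1 3)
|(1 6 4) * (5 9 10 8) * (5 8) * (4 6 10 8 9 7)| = 10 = |(1 10 5 7 4)(8 9)|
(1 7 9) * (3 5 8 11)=(1 7 9)(3 5 8 11)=[0, 7, 2, 5, 4, 8, 6, 9, 11, 1, 10, 3]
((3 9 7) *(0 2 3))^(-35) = ((0 2 3 9 7))^(-35) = (9)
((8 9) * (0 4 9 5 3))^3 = (0 8)(3 9)(4 5)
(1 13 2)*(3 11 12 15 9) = (1 13 2)(3 11 12 15 9) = [0, 13, 1, 11, 4, 5, 6, 7, 8, 3, 10, 12, 15, 2, 14, 9]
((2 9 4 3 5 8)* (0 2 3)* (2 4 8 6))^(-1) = ((0 4)(2 9 8 3 5 6))^(-1) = (0 4)(2 6 5 3 8 9)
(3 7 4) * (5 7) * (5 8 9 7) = (3 8 9 7 4) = [0, 1, 2, 8, 3, 5, 6, 4, 9, 7]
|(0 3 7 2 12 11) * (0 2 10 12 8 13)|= |(0 3 7 10 12 11 2 8 13)|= 9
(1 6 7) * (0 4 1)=(0 4 1 6 7)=[4, 6, 2, 3, 1, 5, 7, 0]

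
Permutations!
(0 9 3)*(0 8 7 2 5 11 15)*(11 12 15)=(0 9 3 8 7 2 5 12 15)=[9, 1, 5, 8, 4, 12, 6, 2, 7, 3, 10, 11, 15, 13, 14, 0]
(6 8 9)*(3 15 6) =(3 15 6 8 9) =[0, 1, 2, 15, 4, 5, 8, 7, 9, 3, 10, 11, 12, 13, 14, 6]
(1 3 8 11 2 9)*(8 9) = [0, 3, 8, 9, 4, 5, 6, 7, 11, 1, 10, 2] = (1 3 9)(2 8 11)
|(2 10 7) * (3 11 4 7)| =6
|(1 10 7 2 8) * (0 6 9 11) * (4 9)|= 5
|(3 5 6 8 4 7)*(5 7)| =4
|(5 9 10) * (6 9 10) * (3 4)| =|(3 4)(5 10)(6 9)| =2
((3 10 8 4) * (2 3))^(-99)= (2 3 10 8 4)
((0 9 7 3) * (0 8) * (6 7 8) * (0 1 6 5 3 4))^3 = (0 1 4 8 7 9 6)(3 5)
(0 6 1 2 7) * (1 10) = (0 6 10 1 2 7) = [6, 2, 7, 3, 4, 5, 10, 0, 8, 9, 1]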